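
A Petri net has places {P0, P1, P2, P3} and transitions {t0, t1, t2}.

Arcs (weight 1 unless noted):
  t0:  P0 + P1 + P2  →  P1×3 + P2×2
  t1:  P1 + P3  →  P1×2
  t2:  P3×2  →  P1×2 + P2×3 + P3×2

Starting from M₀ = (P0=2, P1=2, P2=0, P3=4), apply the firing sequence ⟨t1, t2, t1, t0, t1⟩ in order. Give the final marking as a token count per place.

step 1: fire t1:  (P0=2, P1=2, P2=0, P3=4) → (P0=2, P1=3, P2=0, P3=3)
step 2: fire t2:  (P0=2, P1=3, P2=0, P3=3) → (P0=2, P1=5, P2=3, P3=3)
step 3: fire t1:  (P0=2, P1=5, P2=3, P3=3) → (P0=2, P1=6, P2=3, P3=2)
step 4: fire t0:  (P0=2, P1=6, P2=3, P3=2) → (P0=1, P1=8, P2=4, P3=2)
step 5: fire t1:  (P0=1, P1=8, P2=4, P3=2) → (P0=1, P1=9, P2=4, P3=1)

(P0=1, P1=9, P2=4, P3=1)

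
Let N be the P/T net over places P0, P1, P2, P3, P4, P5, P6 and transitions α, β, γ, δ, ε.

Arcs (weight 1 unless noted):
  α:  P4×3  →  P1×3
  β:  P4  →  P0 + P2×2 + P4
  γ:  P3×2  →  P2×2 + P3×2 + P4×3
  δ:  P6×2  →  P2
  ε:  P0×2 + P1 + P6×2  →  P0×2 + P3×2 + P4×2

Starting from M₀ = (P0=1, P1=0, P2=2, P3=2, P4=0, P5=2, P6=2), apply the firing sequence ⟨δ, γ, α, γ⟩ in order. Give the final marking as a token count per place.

step 1: fire δ:  (P0=1, P1=0, P2=2, P3=2, P4=0, P5=2, P6=2) → (P0=1, P1=0, P2=3, P3=2, P4=0, P5=2, P6=0)
step 2: fire γ:  (P0=1, P1=0, P2=3, P3=2, P4=0, P5=2, P6=0) → (P0=1, P1=0, P2=5, P3=2, P4=3, P5=2, P6=0)
step 3: fire α:  (P0=1, P1=0, P2=5, P3=2, P4=3, P5=2, P6=0) → (P0=1, P1=3, P2=5, P3=2, P4=0, P5=2, P6=0)
step 4: fire γ:  (P0=1, P1=3, P2=5, P3=2, P4=0, P5=2, P6=0) → (P0=1, P1=3, P2=7, P3=2, P4=3, P5=2, P6=0)

(P0=1, P1=3, P2=7, P3=2, P4=3, P5=2, P6=0)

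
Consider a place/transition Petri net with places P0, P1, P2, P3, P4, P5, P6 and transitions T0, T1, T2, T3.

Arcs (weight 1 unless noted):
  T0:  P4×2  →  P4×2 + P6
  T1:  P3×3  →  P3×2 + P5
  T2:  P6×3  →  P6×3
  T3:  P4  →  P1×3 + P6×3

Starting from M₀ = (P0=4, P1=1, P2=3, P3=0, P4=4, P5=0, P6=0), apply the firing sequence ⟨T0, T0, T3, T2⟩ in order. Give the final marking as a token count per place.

(P0=4, P1=4, P2=3, P3=0, P4=3, P5=0, P6=5)

step 1: fire T0:  (P0=4, P1=1, P2=3, P3=0, P4=4, P5=0, P6=0) → (P0=4, P1=1, P2=3, P3=0, P4=4, P5=0, P6=1)
step 2: fire T0:  (P0=4, P1=1, P2=3, P3=0, P4=4, P5=0, P6=1) → (P0=4, P1=1, P2=3, P3=0, P4=4, P5=0, P6=2)
step 3: fire T3:  (P0=4, P1=1, P2=3, P3=0, P4=4, P5=0, P6=2) → (P0=4, P1=4, P2=3, P3=0, P4=3, P5=0, P6=5)
step 4: fire T2:  (P0=4, P1=4, P2=3, P3=0, P4=3, P5=0, P6=5) → (P0=4, P1=4, P2=3, P3=0, P4=3, P5=0, P6=5)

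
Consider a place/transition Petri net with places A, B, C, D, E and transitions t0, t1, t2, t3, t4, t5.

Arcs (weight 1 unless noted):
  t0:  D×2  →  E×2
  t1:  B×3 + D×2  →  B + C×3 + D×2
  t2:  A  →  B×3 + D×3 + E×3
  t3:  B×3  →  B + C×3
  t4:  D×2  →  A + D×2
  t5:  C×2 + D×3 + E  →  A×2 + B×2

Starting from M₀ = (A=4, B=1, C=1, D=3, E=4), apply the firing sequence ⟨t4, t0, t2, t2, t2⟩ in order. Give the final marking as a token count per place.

step 1: fire t4:  (A=4, B=1, C=1, D=3, E=4) → (A=5, B=1, C=1, D=3, E=4)
step 2: fire t0:  (A=5, B=1, C=1, D=3, E=4) → (A=5, B=1, C=1, D=1, E=6)
step 3: fire t2:  (A=5, B=1, C=1, D=1, E=6) → (A=4, B=4, C=1, D=4, E=9)
step 4: fire t2:  (A=4, B=4, C=1, D=4, E=9) → (A=3, B=7, C=1, D=7, E=12)
step 5: fire t2:  (A=3, B=7, C=1, D=7, E=12) → (A=2, B=10, C=1, D=10, E=15)

(A=2, B=10, C=1, D=10, E=15)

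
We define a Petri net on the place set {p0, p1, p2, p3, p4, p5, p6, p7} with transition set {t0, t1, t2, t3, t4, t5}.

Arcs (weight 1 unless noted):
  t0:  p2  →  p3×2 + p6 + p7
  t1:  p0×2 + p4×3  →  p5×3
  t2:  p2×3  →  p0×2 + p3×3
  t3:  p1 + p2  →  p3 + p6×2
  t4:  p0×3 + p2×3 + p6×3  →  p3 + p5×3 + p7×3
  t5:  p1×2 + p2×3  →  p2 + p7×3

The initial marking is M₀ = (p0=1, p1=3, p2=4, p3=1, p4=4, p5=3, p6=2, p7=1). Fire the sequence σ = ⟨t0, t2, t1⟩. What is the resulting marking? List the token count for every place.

step 1: fire t0:  (p0=1, p1=3, p2=4, p3=1, p4=4, p5=3, p6=2, p7=1) → (p0=1, p1=3, p2=3, p3=3, p4=4, p5=3, p6=3, p7=2)
step 2: fire t2:  (p0=1, p1=3, p2=3, p3=3, p4=4, p5=3, p6=3, p7=2) → (p0=3, p1=3, p2=0, p3=6, p4=4, p5=3, p6=3, p7=2)
step 3: fire t1:  (p0=3, p1=3, p2=0, p3=6, p4=4, p5=3, p6=3, p7=2) → (p0=1, p1=3, p2=0, p3=6, p4=1, p5=6, p6=3, p7=2)

(p0=1, p1=3, p2=0, p3=6, p4=1, p5=6, p6=3, p7=2)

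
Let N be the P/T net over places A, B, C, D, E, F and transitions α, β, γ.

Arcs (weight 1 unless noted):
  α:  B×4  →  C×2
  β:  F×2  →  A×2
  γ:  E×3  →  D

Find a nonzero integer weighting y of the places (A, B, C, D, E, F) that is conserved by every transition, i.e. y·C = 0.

Incidence matrix C (rows=places, cols=transitions):
        α    β    γ
    A   0    2    0
    B  -4    0    0
    C   2    0    0
    D   0    0    1
    E   0    0   -3
    F   0   -2    0

Candidate y = [0, 1, 2, 0, 0, 0]; check y·C column-wise:
  col α: 1·-4 + 2·2 = 0
  col β: 0·2 + 1·0 + 2·0 + 0·-2 = 0
  col γ: 1·0 + 2·0 + 0·1 + 0·-3 = 0

y = (A:0, B:1, C:2, D:0, E:0, F:0)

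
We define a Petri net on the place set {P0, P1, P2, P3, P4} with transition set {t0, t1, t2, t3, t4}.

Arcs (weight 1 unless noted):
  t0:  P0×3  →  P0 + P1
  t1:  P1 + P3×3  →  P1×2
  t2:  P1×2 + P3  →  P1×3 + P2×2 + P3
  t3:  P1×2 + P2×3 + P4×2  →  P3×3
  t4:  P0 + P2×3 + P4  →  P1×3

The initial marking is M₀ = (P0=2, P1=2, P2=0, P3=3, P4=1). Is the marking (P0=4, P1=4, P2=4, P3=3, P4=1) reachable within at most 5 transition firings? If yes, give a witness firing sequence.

depth 0: 1 marking
depth 1: 3 markings reached so far
depth 2: 5 markings reached so far
depth 3: 8 markings reached so far
depth 4: 12 markings reached so far
depth 5: 16 markings reached so far
target is not among the 16 markings reachable within 5 steps

NO — not reachable within 5 firings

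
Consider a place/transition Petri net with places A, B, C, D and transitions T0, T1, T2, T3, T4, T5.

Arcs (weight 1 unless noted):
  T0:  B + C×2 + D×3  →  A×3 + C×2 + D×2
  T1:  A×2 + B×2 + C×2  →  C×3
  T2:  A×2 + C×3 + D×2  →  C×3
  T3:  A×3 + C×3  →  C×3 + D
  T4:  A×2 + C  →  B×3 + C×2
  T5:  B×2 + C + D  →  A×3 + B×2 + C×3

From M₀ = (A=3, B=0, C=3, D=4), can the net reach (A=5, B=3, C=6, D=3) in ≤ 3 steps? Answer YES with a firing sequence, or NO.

NO — not reachable within 3 firings

depth 0: 1 marking
depth 1: 4 markings reached so far
depth 2: 6 markings reached so far
depth 3: 17 markings reached so far
target is not among the 17 markings reachable within 3 steps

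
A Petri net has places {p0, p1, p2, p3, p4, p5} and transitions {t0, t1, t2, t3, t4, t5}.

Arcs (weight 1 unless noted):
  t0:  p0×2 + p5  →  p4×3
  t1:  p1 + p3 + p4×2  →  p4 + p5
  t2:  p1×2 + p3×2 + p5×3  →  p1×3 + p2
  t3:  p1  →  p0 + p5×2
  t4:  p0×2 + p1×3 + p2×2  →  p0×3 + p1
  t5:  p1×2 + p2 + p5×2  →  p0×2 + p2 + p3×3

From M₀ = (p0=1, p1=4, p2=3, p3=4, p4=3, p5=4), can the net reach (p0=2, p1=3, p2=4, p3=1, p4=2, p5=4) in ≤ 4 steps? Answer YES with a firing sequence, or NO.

YES — reachable via ⟨t1, t2, t3⟩ (3 firings)

step 1: fire t1:  (p0=1, p1=4, p2=3, p3=4, p4=3, p5=4) → (p0=1, p1=3, p2=3, p3=3, p4=2, p5=5)
step 2: fire t2:  (p0=1, p1=3, p2=3, p3=3, p4=2, p5=5) → (p0=1, p1=4, p2=4, p3=1, p4=2, p5=2)
step 3: fire t3:  (p0=1, p1=4, p2=4, p3=1, p4=2, p5=2) → (p0=2, p1=3, p2=4, p3=1, p4=2, p5=4)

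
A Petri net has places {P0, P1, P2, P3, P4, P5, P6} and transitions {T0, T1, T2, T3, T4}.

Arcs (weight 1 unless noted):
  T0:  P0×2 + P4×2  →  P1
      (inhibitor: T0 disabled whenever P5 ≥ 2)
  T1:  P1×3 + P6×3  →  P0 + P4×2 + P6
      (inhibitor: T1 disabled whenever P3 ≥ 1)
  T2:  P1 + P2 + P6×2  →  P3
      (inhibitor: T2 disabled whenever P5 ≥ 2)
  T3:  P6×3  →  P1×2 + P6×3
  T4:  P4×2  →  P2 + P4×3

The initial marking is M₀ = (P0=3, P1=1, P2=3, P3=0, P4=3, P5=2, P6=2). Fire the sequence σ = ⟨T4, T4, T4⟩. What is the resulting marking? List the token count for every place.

(P0=3, P1=1, P2=6, P3=0, P4=6, P5=2, P6=2)

step 1: fire T4:  (P0=3, P1=1, P2=3, P3=0, P4=3, P5=2, P6=2) → (P0=3, P1=1, P2=4, P3=0, P4=4, P5=2, P6=2)
step 2: fire T4:  (P0=3, P1=1, P2=4, P3=0, P4=4, P5=2, P6=2) → (P0=3, P1=1, P2=5, P3=0, P4=5, P5=2, P6=2)
step 3: fire T4:  (P0=3, P1=1, P2=5, P3=0, P4=5, P5=2, P6=2) → (P0=3, P1=1, P2=6, P3=0, P4=6, P5=2, P6=2)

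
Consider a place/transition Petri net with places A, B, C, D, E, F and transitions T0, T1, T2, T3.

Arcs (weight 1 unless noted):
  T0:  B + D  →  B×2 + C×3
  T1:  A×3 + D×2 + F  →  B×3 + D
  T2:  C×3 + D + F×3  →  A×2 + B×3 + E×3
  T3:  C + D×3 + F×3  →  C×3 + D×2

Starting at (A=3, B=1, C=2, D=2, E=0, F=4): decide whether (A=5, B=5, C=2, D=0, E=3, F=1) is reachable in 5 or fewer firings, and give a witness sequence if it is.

YES — reachable via ⟨T0, T2⟩ (2 firings)

step 1: fire T0:  (A=3, B=1, C=2, D=2, E=0, F=4) → (A=3, B=2, C=5, D=1, E=0, F=4)
step 2: fire T2:  (A=3, B=2, C=5, D=1, E=0, F=4) → (A=5, B=5, C=2, D=0, E=3, F=1)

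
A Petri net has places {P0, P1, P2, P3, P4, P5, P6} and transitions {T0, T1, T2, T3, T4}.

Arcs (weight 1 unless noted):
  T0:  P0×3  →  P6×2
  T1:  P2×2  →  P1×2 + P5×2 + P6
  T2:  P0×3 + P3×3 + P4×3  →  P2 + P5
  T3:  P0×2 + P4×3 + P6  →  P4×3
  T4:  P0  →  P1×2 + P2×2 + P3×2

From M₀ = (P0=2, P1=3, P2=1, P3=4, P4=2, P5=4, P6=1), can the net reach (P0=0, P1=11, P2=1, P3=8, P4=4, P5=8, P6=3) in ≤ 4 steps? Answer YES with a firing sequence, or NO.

depth 0: 1 marking
depth 1: 2 markings reached so far
depth 2: 4 markings reached so far
depth 3: 5 markings reached so far
depth 4: 6 markings reached so far
target is not among the 6 markings reachable within 4 steps

NO — not reachable within 4 firings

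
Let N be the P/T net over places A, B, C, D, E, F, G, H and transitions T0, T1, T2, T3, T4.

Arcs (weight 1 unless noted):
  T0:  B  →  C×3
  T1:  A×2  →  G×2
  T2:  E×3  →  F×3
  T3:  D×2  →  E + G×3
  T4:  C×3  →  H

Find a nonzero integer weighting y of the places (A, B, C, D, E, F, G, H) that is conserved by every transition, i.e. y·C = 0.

y = (A:0, B:0, C:0, D:1, E:2, F:2, G:0, H:0)

Incidence matrix C (rows=places, cols=transitions):
       T0   T1   T2   T3   T4
    A   0   -2    0    0    0
    B  -1    0    0    0    0
    C   3    0    0    0   -3
    D   0    0    0   -2    0
    E   0    0   -3    1    0
    F   0    0    3    0    0
    G   0    2    0    3    0
    H   0    0    0    0    1

Candidate y = [0, 0, 0, 1, 2, 2, 0, 0]; check y·C column-wise:
  col T0: 0·-1 + 0·3 + 1·0 + 2·0 + 2·0 = 0
  col T1: 0·-2 + 1·0 + 2·0 + 2·0 + 0·2 = 0
  col T2: 1·0 + 2·-3 + 2·3 = 0
  col T3: 1·-2 + 2·1 + 2·0 + 0·3 = 0
  col T4: 0·-3 + 1·0 + 2·0 + 2·0 + 0·1 = 0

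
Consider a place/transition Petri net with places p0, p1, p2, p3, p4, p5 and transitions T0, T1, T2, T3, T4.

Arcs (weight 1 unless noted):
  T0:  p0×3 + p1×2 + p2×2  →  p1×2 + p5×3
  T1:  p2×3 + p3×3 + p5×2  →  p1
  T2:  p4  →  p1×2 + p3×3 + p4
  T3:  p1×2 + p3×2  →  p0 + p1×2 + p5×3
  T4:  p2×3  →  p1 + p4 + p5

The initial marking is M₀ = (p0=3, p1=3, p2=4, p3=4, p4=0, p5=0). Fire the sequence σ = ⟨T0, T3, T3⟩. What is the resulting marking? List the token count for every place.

(p0=2, p1=3, p2=2, p3=0, p4=0, p5=9)

step 1: fire T0:  (p0=3, p1=3, p2=4, p3=4, p4=0, p5=0) → (p0=0, p1=3, p2=2, p3=4, p4=0, p5=3)
step 2: fire T3:  (p0=0, p1=3, p2=2, p3=4, p4=0, p5=3) → (p0=1, p1=3, p2=2, p3=2, p4=0, p5=6)
step 3: fire T3:  (p0=1, p1=3, p2=2, p3=2, p4=0, p5=6) → (p0=2, p1=3, p2=2, p3=0, p4=0, p5=9)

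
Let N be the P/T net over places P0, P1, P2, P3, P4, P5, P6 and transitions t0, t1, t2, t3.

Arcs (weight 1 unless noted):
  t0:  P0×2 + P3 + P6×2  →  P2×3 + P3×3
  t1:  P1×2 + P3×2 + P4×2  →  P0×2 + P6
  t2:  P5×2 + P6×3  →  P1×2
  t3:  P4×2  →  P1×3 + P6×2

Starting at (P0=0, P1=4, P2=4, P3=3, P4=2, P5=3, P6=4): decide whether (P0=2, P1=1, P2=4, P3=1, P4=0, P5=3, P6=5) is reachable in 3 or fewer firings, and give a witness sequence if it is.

depth 0: 1 marking
depth 1: 4 markings reached so far
depth 2: 7 markings reached so far
depth 3: 8 markings reached so far
target is not among the 8 markings reachable within 3 steps

NO — not reachable within 3 firings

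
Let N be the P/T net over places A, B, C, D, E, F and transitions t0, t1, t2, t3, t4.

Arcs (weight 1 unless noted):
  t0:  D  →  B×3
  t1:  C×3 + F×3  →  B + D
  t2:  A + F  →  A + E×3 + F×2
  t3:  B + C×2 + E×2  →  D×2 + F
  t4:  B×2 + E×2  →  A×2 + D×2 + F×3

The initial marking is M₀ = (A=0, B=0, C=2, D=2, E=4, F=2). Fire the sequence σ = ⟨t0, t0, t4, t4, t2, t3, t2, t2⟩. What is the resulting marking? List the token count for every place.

(A=4, B=1, C=0, D=6, E=7, F=12)

step 1: fire t0:  (A=0, B=0, C=2, D=2, E=4, F=2) → (A=0, B=3, C=2, D=1, E=4, F=2)
step 2: fire t0:  (A=0, B=3, C=2, D=1, E=4, F=2) → (A=0, B=6, C=2, D=0, E=4, F=2)
step 3: fire t4:  (A=0, B=6, C=2, D=0, E=4, F=2) → (A=2, B=4, C=2, D=2, E=2, F=5)
step 4: fire t4:  (A=2, B=4, C=2, D=2, E=2, F=5) → (A=4, B=2, C=2, D=4, E=0, F=8)
step 5: fire t2:  (A=4, B=2, C=2, D=4, E=0, F=8) → (A=4, B=2, C=2, D=4, E=3, F=9)
step 6: fire t3:  (A=4, B=2, C=2, D=4, E=3, F=9) → (A=4, B=1, C=0, D=6, E=1, F=10)
step 7: fire t2:  (A=4, B=1, C=0, D=6, E=1, F=10) → (A=4, B=1, C=0, D=6, E=4, F=11)
step 8: fire t2:  (A=4, B=1, C=0, D=6, E=4, F=11) → (A=4, B=1, C=0, D=6, E=7, F=12)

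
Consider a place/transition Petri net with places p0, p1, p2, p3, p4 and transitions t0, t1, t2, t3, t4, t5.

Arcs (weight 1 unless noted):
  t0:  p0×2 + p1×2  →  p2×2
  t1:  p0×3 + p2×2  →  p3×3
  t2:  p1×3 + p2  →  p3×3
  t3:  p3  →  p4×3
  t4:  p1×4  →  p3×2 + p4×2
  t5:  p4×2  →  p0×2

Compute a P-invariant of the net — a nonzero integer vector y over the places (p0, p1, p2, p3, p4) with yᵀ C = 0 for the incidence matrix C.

Incidence matrix C (rows=places, cols=transitions):
       t0   t1   t2   t3   t4   t5
   p0  -2   -3    0    0    0    2
   p1  -2    0   -3    0   -4    0
   p2   2   -2   -1    0    0    0
   p3   0    3    3   -1    2    0
   p4   0    0    0    3    2   -2

Candidate y = [1, 2, 3, 3, 1]; check y·C column-wise:
  col t0: 1·-2 + 2·-2 + 3·2 + 3·0 + 1·0 = 0
  col t1: 1·-3 + 2·0 + 3·-2 + 3·3 + 1·0 = 0
  col t2: 1·0 + 2·-3 + 3·-1 + 3·3 + 1·0 = 0
  col t3: 1·0 + 2·0 + 3·0 + 3·-1 + 1·3 = 0
  col t4: 1·0 + 2·-4 + 3·0 + 3·2 + 1·2 = 0
  col t5: 1·2 + 2·0 + 3·0 + 3·0 + 1·-2 = 0

y = (p0:1, p1:2, p2:3, p3:3, p4:1)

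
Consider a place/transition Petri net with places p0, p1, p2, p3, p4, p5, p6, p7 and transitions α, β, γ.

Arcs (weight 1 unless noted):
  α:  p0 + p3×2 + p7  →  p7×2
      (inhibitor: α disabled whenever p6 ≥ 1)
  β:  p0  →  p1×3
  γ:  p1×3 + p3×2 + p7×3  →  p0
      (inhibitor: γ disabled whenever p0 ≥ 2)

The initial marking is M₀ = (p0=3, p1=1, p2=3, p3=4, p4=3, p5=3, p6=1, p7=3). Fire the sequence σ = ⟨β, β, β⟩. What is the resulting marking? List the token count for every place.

(p0=0, p1=10, p2=3, p3=4, p4=3, p5=3, p6=1, p7=3)

step 1: fire β:  (p0=3, p1=1, p2=3, p3=4, p4=3, p5=3, p6=1, p7=3) → (p0=2, p1=4, p2=3, p3=4, p4=3, p5=3, p6=1, p7=3)
step 2: fire β:  (p0=2, p1=4, p2=3, p3=4, p4=3, p5=3, p6=1, p7=3) → (p0=1, p1=7, p2=3, p3=4, p4=3, p5=3, p6=1, p7=3)
step 3: fire β:  (p0=1, p1=7, p2=3, p3=4, p4=3, p5=3, p6=1, p7=3) → (p0=0, p1=10, p2=3, p3=4, p4=3, p5=3, p6=1, p7=3)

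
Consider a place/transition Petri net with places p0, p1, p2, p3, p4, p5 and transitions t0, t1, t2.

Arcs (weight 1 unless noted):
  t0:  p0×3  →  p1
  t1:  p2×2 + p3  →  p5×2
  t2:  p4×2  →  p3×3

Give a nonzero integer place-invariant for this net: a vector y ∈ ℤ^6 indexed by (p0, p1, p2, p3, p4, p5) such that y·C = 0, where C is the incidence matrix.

Incidence matrix C (rows=places, cols=transitions):
       t0   t1   t2
   p0  -3    0    0
   p1   1    0    0
   p2   0   -2    0
   p3   0   -1    3
   p4   0    0   -2
   p5   0    2    0

Candidate y = [1, 3, 0, 0, 0, 0]; check y·C column-wise:
  col t0: 1·-3 + 3·1 = 0
  col t1: 1·0 + 3·0 + 0·-2 + 0·-1 + 0·2 = 0
  col t2: 1·0 + 3·0 + 0·3 + 0·-2 = 0

y = (p0:1, p1:3, p2:0, p3:0, p4:0, p5:0)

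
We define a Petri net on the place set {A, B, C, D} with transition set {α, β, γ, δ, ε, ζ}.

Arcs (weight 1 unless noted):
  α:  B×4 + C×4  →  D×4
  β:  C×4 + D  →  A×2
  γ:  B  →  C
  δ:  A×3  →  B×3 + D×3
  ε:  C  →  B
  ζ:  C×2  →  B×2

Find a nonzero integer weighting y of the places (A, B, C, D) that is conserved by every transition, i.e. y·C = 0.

Incidence matrix C (rows=places, cols=transitions):
        α    β    γ    δ    ε    ζ
    A   0    2    0   -3    0    0
    B  -4    0   -1    3    1    2
    C  -4   -4    1    0   -1   -2
    D   4   -1    0    3    0    0

Candidate y = [3, 1, 1, 2]; check y·C column-wise:
  col α: 3·0 + 1·-4 + 1·-4 + 2·4 = 0
  col β: 3·2 + 1·0 + 1·-4 + 2·-1 = 0
  col γ: 3·0 + 1·-1 + 1·1 + 2·0 = 0
  col δ: 3·-3 + 1·3 + 1·0 + 2·3 = 0
  col ε: 3·0 + 1·1 + 1·-1 + 2·0 = 0
  col ζ: 3·0 + 1·2 + 1·-2 + 2·0 = 0

y = (A:3, B:1, C:1, D:2)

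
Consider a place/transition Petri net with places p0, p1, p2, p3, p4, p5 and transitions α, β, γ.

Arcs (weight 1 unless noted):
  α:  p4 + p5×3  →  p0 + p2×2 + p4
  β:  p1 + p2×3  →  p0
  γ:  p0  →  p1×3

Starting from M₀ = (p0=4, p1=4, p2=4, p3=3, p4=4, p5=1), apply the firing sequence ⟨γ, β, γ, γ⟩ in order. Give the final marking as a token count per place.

step 1: fire γ:  (p0=4, p1=4, p2=4, p3=3, p4=4, p5=1) → (p0=3, p1=7, p2=4, p3=3, p4=4, p5=1)
step 2: fire β:  (p0=3, p1=7, p2=4, p3=3, p4=4, p5=1) → (p0=4, p1=6, p2=1, p3=3, p4=4, p5=1)
step 3: fire γ:  (p0=4, p1=6, p2=1, p3=3, p4=4, p5=1) → (p0=3, p1=9, p2=1, p3=3, p4=4, p5=1)
step 4: fire γ:  (p0=3, p1=9, p2=1, p3=3, p4=4, p5=1) → (p0=2, p1=12, p2=1, p3=3, p4=4, p5=1)

(p0=2, p1=12, p2=1, p3=3, p4=4, p5=1)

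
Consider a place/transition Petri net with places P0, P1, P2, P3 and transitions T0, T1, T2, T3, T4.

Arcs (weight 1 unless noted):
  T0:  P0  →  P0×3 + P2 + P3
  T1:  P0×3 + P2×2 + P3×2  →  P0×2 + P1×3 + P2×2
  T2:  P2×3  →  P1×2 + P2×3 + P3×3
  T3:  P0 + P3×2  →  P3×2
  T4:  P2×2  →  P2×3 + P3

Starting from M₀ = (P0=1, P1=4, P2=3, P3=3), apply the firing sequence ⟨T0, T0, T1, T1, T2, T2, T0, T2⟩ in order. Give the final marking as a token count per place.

step 1: fire T0:  (P0=1, P1=4, P2=3, P3=3) → (P0=3, P1=4, P2=4, P3=4)
step 2: fire T0:  (P0=3, P1=4, P2=4, P3=4) → (P0=5, P1=4, P2=5, P3=5)
step 3: fire T1:  (P0=5, P1=4, P2=5, P3=5) → (P0=4, P1=7, P2=5, P3=3)
step 4: fire T1:  (P0=4, P1=7, P2=5, P3=3) → (P0=3, P1=10, P2=5, P3=1)
step 5: fire T2:  (P0=3, P1=10, P2=5, P3=1) → (P0=3, P1=12, P2=5, P3=4)
step 6: fire T2:  (P0=3, P1=12, P2=5, P3=4) → (P0=3, P1=14, P2=5, P3=7)
step 7: fire T0:  (P0=3, P1=14, P2=5, P3=7) → (P0=5, P1=14, P2=6, P3=8)
step 8: fire T2:  (P0=5, P1=14, P2=6, P3=8) → (P0=5, P1=16, P2=6, P3=11)

(P0=5, P1=16, P2=6, P3=11)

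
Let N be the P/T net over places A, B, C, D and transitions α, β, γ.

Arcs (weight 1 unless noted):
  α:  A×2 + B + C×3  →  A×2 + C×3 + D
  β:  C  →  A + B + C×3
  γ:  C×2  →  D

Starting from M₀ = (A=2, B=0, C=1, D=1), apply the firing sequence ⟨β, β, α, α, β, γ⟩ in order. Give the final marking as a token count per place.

step 1: fire β:  (A=2, B=0, C=1, D=1) → (A=3, B=1, C=3, D=1)
step 2: fire β:  (A=3, B=1, C=3, D=1) → (A=4, B=2, C=5, D=1)
step 3: fire α:  (A=4, B=2, C=5, D=1) → (A=4, B=1, C=5, D=2)
step 4: fire α:  (A=4, B=1, C=5, D=2) → (A=4, B=0, C=5, D=3)
step 5: fire β:  (A=4, B=0, C=5, D=3) → (A=5, B=1, C=7, D=3)
step 6: fire γ:  (A=5, B=1, C=7, D=3) → (A=5, B=1, C=5, D=4)

(A=5, B=1, C=5, D=4)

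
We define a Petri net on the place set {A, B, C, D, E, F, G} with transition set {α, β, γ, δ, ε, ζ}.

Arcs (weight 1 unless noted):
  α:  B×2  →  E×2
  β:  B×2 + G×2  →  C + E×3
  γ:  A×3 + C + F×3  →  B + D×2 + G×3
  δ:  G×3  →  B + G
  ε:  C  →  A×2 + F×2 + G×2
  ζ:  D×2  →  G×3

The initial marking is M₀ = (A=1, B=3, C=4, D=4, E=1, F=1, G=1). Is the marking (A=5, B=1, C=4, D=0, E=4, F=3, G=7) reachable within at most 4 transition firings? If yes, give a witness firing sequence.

depth 0: 1 marking
depth 1: 4 markings reached so far
depth 2: 14 markings reached so far
depth 3: 34 markings reached so far
depth 4: 73 markings reached so far
target is not among the 73 markings reachable within 4 steps

NO — not reachable within 4 firings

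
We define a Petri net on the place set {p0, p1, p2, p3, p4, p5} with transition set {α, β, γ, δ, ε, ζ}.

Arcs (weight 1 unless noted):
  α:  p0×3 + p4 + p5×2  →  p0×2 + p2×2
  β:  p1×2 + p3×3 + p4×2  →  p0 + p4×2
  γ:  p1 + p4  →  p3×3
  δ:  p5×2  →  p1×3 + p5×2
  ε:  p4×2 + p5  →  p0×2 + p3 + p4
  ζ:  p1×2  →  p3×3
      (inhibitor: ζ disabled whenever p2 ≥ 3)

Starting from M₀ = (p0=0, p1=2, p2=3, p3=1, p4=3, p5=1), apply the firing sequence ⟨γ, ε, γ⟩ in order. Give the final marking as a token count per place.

(p0=2, p1=0, p2=3, p3=8, p4=0, p5=0)

step 1: fire γ:  (p0=0, p1=2, p2=3, p3=1, p4=3, p5=1) → (p0=0, p1=1, p2=3, p3=4, p4=2, p5=1)
step 2: fire ε:  (p0=0, p1=1, p2=3, p3=4, p4=2, p5=1) → (p0=2, p1=1, p2=3, p3=5, p4=1, p5=0)
step 3: fire γ:  (p0=2, p1=1, p2=3, p3=5, p4=1, p5=0) → (p0=2, p1=0, p2=3, p3=8, p4=0, p5=0)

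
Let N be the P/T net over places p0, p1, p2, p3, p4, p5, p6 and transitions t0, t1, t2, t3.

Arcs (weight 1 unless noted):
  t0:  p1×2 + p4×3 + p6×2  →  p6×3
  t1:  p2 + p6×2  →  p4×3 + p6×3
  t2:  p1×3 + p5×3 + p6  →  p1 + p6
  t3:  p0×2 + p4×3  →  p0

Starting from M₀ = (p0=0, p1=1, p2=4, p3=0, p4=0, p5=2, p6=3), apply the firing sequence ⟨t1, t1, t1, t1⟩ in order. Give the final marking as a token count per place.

step 1: fire t1:  (p0=0, p1=1, p2=4, p3=0, p4=0, p5=2, p6=3) → (p0=0, p1=1, p2=3, p3=0, p4=3, p5=2, p6=4)
step 2: fire t1:  (p0=0, p1=1, p2=3, p3=0, p4=3, p5=2, p6=4) → (p0=0, p1=1, p2=2, p3=0, p4=6, p5=2, p6=5)
step 3: fire t1:  (p0=0, p1=1, p2=2, p3=0, p4=6, p5=2, p6=5) → (p0=0, p1=1, p2=1, p3=0, p4=9, p5=2, p6=6)
step 4: fire t1:  (p0=0, p1=1, p2=1, p3=0, p4=9, p5=2, p6=6) → (p0=0, p1=1, p2=0, p3=0, p4=12, p5=2, p6=7)

(p0=0, p1=1, p2=0, p3=0, p4=12, p5=2, p6=7)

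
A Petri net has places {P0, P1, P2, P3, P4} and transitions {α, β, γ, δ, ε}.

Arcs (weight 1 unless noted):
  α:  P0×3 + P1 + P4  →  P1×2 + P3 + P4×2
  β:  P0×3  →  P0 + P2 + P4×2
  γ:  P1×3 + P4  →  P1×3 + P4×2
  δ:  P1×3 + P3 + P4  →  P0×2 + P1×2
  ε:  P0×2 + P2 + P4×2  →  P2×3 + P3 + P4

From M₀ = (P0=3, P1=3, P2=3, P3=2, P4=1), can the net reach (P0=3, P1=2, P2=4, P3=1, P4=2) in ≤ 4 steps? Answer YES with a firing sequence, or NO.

YES — reachable via ⟨β, δ⟩ (2 firings)

step 1: fire β:  (P0=3, P1=3, P2=3, P3=2, P4=1) → (P0=1, P1=3, P2=4, P3=2, P4=3)
step 2: fire δ:  (P0=1, P1=3, P2=4, P3=2, P4=3) → (P0=3, P1=2, P2=4, P3=1, P4=2)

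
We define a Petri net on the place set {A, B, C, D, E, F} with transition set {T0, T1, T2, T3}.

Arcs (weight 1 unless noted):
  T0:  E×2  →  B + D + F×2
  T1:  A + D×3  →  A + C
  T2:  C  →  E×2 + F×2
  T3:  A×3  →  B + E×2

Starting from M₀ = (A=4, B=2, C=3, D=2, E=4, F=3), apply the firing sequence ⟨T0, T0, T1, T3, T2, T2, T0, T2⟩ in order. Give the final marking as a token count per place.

(A=1, B=6, C=1, D=2, E=6, F=15)

step 1: fire T0:  (A=4, B=2, C=3, D=2, E=4, F=3) → (A=4, B=3, C=3, D=3, E=2, F=5)
step 2: fire T0:  (A=4, B=3, C=3, D=3, E=2, F=5) → (A=4, B=4, C=3, D=4, E=0, F=7)
step 3: fire T1:  (A=4, B=4, C=3, D=4, E=0, F=7) → (A=4, B=4, C=4, D=1, E=0, F=7)
step 4: fire T3:  (A=4, B=4, C=4, D=1, E=0, F=7) → (A=1, B=5, C=4, D=1, E=2, F=7)
step 5: fire T2:  (A=1, B=5, C=4, D=1, E=2, F=7) → (A=1, B=5, C=3, D=1, E=4, F=9)
step 6: fire T2:  (A=1, B=5, C=3, D=1, E=4, F=9) → (A=1, B=5, C=2, D=1, E=6, F=11)
step 7: fire T0:  (A=1, B=5, C=2, D=1, E=6, F=11) → (A=1, B=6, C=2, D=2, E=4, F=13)
step 8: fire T2:  (A=1, B=6, C=2, D=2, E=4, F=13) → (A=1, B=6, C=1, D=2, E=6, F=15)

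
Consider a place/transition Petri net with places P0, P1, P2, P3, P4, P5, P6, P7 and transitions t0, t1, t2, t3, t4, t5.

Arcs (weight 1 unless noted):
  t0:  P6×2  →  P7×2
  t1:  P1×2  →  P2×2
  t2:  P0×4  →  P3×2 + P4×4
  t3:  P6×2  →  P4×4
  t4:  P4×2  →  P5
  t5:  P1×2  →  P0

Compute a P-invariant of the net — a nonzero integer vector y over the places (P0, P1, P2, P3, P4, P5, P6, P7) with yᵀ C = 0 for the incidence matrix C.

Incidence matrix C (rows=places, cols=transitions):
       t0   t1   t2   t3   t4   t5
   P0   0    0   -4    0    0    1
   P1   0   -2    0    0    0   -2
   P2   0    2    0    0    0    0
   P3   0    0    2    0    0    0
   P4   0    0    4    4   -2    0
   P5   0    0    0    0    1    0
   P6  -2    0    0   -2    0    0
   P7   2    0    0    0    0    0

Candidate y = [2, 1, 1, 4, 0, 0, 0, 0]; check y·C column-wise:
  col t0: 2·0 + 1·0 + 1·0 + 4·0 + 0·-2 + 0·2 = 0
  col t1: 2·0 + 1·-2 + 1·2 + 4·0 = 0
  col t2: 2·-4 + 1·0 + 1·0 + 4·2 + 0·4 = 0
  col t3: 2·0 + 1·0 + 1·0 + 4·0 + 0·4 + 0·-2 = 0
  col t4: 2·0 + 1·0 + 1·0 + 4·0 + 0·-2 + 0·1 = 0
  col t5: 2·1 + 1·-2 + 1·0 + 4·0 = 0

y = (P0:2, P1:1, P2:1, P3:4, P4:0, P5:0, P6:0, P7:0)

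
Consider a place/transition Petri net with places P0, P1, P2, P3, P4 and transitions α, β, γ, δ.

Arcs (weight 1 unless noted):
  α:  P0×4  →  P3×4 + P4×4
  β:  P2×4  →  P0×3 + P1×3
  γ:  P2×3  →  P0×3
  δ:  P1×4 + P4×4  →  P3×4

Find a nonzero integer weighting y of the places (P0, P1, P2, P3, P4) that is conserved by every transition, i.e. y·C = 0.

Incidence matrix C (rows=places, cols=transitions):
        α    β    γ    δ
   P0  -4    3    3    0
   P1   0    3    0   -4
   P2   0   -4   -3    0
   P3   4    0    0    4
   P4   4    0    0   -4

Candidate y = [3, 1, 3, 2, 1]; check y·C column-wise:
  col α: 3·-4 + 1·0 + 3·0 + 2·4 + 1·4 = 0
  col β: 3·3 + 1·3 + 3·-4 + 2·0 + 1·0 = 0
  col γ: 3·3 + 1·0 + 3·-3 + 2·0 + 1·0 = 0
  col δ: 3·0 + 1·-4 + 3·0 + 2·4 + 1·-4 = 0

y = (P0:3, P1:1, P2:3, P3:2, P4:1)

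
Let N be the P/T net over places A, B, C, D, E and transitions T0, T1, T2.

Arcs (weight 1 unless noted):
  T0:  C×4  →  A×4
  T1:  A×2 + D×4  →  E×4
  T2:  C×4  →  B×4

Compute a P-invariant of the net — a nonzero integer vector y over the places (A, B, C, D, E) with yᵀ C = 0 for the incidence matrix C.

Incidence matrix C (rows=places, cols=transitions):
       T0   T1   T2
    A   4   -2    0
    B   0    0    4
    C  -4    0   -4
    D   0   -4    0
    E   0    4    0

Candidate y = [2, 2, 2, -1, 0]; check y·C column-wise:
  col T0: 2·4 + 2·0 + 2·-4 + -1·0 = 0
  col T1: 2·-2 + 2·0 + 2·0 + -1·-4 + 0·4 = 0
  col T2: 2·0 + 2·4 + 2·-4 + -1·0 = 0

y = (A:2, B:2, C:2, D:-1, E:0)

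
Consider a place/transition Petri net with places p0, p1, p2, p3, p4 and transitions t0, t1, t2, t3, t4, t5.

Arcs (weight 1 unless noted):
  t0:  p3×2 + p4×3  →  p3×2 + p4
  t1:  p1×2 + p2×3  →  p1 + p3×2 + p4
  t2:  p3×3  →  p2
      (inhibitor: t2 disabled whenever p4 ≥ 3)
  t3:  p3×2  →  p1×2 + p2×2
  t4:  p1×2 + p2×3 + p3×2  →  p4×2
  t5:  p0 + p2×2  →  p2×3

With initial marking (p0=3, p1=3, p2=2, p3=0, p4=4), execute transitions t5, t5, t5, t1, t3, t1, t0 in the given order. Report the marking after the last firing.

(p0=0, p1=3, p2=1, p3=2, p4=4)

step 1: fire t5:  (p0=3, p1=3, p2=2, p3=0, p4=4) → (p0=2, p1=3, p2=3, p3=0, p4=4)
step 2: fire t5:  (p0=2, p1=3, p2=3, p3=0, p4=4) → (p0=1, p1=3, p2=4, p3=0, p4=4)
step 3: fire t5:  (p0=1, p1=3, p2=4, p3=0, p4=4) → (p0=0, p1=3, p2=5, p3=0, p4=4)
step 4: fire t1:  (p0=0, p1=3, p2=5, p3=0, p4=4) → (p0=0, p1=2, p2=2, p3=2, p4=5)
step 5: fire t3:  (p0=0, p1=2, p2=2, p3=2, p4=5) → (p0=0, p1=4, p2=4, p3=0, p4=5)
step 6: fire t1:  (p0=0, p1=4, p2=4, p3=0, p4=5) → (p0=0, p1=3, p2=1, p3=2, p4=6)
step 7: fire t0:  (p0=0, p1=3, p2=1, p3=2, p4=6) → (p0=0, p1=3, p2=1, p3=2, p4=4)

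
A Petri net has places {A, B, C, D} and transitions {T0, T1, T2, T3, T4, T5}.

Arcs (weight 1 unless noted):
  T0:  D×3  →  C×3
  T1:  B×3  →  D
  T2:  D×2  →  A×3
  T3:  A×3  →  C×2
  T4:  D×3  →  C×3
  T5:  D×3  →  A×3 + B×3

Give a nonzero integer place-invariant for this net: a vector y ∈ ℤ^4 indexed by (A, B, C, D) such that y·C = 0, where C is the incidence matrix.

y = (A:2, B:1, C:3, D:3)

Incidence matrix C (rows=places, cols=transitions):
       T0   T1   T2   T3   T4   T5
    A   0    0    3   -3    0    3
    B   0   -3    0    0    0    3
    C   3    0    0    2    3    0
    D  -3    1   -2    0   -3   -3

Candidate y = [2, 1, 3, 3]; check y·C column-wise:
  col T0: 2·0 + 1·0 + 3·3 + 3·-3 = 0
  col T1: 2·0 + 1·-3 + 3·0 + 3·1 = 0
  col T2: 2·3 + 1·0 + 3·0 + 3·-2 = 0
  col T3: 2·-3 + 1·0 + 3·2 + 3·0 = 0
  col T4: 2·0 + 1·0 + 3·3 + 3·-3 = 0
  col T5: 2·3 + 1·3 + 3·0 + 3·-3 = 0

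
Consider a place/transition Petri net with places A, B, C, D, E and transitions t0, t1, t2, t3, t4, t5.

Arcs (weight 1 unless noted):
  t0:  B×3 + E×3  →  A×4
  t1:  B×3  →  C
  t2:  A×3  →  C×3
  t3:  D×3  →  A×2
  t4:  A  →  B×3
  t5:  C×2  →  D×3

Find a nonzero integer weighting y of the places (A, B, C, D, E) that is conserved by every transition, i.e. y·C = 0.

y = (A:3, B:1, C:3, D:2, E:3)

Incidence matrix C (rows=places, cols=transitions):
       t0   t1   t2   t3   t4   t5
    A   4    0   -3    2   -1    0
    B  -3   -3    0    0    3    0
    C   0    1    3    0    0   -2
    D   0    0    0   -3    0    3
    E  -3    0    0    0    0    0

Candidate y = [3, 1, 3, 2, 3]; check y·C column-wise:
  col t0: 3·4 + 1·-3 + 3·0 + 2·0 + 3·-3 = 0
  col t1: 3·0 + 1·-3 + 3·1 + 2·0 + 3·0 = 0
  col t2: 3·-3 + 1·0 + 3·3 + 2·0 + 3·0 = 0
  col t3: 3·2 + 1·0 + 3·0 + 2·-3 + 3·0 = 0
  col t4: 3·-1 + 1·3 + 3·0 + 2·0 + 3·0 = 0
  col t5: 3·0 + 1·0 + 3·-2 + 2·3 + 3·0 = 0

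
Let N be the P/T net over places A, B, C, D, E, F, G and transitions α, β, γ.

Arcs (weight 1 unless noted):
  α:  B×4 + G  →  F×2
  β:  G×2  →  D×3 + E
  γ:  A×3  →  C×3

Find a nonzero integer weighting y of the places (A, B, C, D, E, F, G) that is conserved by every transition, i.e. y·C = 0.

y = (A:1, B:0, C:1, D:0, E:0, F:0, G:0)

Incidence matrix C (rows=places, cols=transitions):
        α    β    γ
    A   0    0   -3
    B  -4    0    0
    C   0    0    3
    D   0    3    0
    E   0    1    0
    F   2    0    0
    G  -1   -2    0

Candidate y = [1, 0, 1, 0, 0, 0, 0]; check y·C column-wise:
  col α: 1·0 + 0·-4 + 1·0 + 0·2 + 0·-1 = 0
  col β: 1·0 + 1·0 + 0·3 + 0·1 + 0·-2 = 0
  col γ: 1·-3 + 1·3 = 0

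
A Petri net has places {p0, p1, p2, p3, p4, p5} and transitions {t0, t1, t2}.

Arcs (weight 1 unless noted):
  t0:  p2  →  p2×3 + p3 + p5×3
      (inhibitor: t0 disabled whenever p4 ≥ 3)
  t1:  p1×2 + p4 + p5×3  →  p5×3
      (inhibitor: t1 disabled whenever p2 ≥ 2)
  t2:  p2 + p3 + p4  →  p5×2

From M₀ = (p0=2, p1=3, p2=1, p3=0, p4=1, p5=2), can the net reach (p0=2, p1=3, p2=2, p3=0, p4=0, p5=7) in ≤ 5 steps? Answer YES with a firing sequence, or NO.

step 1: fire t0:  (p0=2, p1=3, p2=1, p3=0, p4=1, p5=2) → (p0=2, p1=3, p2=3, p3=1, p4=1, p5=5)
step 2: fire t2:  (p0=2, p1=3, p2=3, p3=1, p4=1, p5=5) → (p0=2, p1=3, p2=2, p3=0, p4=0, p5=7)

YES — reachable via ⟨t0, t2⟩ (2 firings)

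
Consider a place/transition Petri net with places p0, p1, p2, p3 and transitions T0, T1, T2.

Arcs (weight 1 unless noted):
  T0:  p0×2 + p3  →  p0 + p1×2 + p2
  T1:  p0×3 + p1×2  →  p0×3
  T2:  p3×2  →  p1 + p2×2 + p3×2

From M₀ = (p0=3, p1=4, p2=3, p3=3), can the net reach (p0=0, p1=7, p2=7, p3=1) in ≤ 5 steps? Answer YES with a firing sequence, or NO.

depth 0: 1 marking
depth 1: 4 markings reached so far
depth 2: 10 markings reached so far
depth 3: 18 markings reached so far
depth 4: 27 markings reached so far
depth 5: 37 markings reached so far
target is not among the 37 markings reachable within 5 steps

NO — not reachable within 5 firings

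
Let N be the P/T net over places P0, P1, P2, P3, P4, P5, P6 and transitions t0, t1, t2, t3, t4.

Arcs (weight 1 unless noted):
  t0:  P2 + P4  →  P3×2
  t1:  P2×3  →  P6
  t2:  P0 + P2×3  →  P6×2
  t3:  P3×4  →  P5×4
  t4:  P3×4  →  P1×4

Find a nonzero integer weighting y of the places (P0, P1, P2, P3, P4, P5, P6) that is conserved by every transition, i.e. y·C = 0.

Incidence matrix C (rows=places, cols=transitions):
       t0   t1   t2   t3   t4
   P0   0    0   -1    0    0
   P1   0    0    0    0    4
   P2  -1   -3   -3    0    0
   P3   2    0    0   -4   -4
   P4  -1    0    0    0    0
   P5   0    0    0    4    0
   P6   0    1    2    0    0

Candidate y = [0, 1, 0, 1, 2, 1, 0]; check y·C column-wise:
  col t0: 1·0 + 0·-1 + 1·2 + 2·-1 + 1·0 = 0
  col t1: 1·0 + 0·-3 + 1·0 + 2·0 + 1·0 + 0·1 = 0
  col t2: 0·-1 + 1·0 + 0·-3 + 1·0 + 2·0 + 1·0 + 0·2 = 0
  col t3: 1·0 + 1·-4 + 2·0 + 1·4 = 0
  col t4: 1·4 + 1·-4 + 2·0 + 1·0 = 0

y = (P0:0, P1:1, P2:0, P3:1, P4:2, P5:1, P6:0)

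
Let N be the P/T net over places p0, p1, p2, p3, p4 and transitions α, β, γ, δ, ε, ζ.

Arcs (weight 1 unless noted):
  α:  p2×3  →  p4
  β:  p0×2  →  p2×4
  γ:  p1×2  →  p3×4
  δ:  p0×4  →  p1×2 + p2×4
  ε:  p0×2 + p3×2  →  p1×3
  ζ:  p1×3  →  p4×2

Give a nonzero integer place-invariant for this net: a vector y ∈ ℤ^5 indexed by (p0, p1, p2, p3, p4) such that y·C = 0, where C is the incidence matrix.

y = (p0:2, p1:2, p2:1, p3:1, p4:3)

Incidence matrix C (rows=places, cols=transitions):
        α    β    γ    δ    ε    ζ
   p0   0   -2    0   -4   -2    0
   p1   0    0   -2    2    3   -3
   p2  -3    4    0    4    0    0
   p3   0    0    4    0   -2    0
   p4   1    0    0    0    0    2

Candidate y = [2, 2, 1, 1, 3]; check y·C column-wise:
  col α: 2·0 + 2·0 + 1·-3 + 1·0 + 3·1 = 0
  col β: 2·-2 + 2·0 + 1·4 + 1·0 + 3·0 = 0
  col γ: 2·0 + 2·-2 + 1·0 + 1·4 + 3·0 = 0
  col δ: 2·-4 + 2·2 + 1·4 + 1·0 + 3·0 = 0
  col ε: 2·-2 + 2·3 + 1·0 + 1·-2 + 3·0 = 0
  col ζ: 2·0 + 2·-3 + 1·0 + 1·0 + 3·2 = 0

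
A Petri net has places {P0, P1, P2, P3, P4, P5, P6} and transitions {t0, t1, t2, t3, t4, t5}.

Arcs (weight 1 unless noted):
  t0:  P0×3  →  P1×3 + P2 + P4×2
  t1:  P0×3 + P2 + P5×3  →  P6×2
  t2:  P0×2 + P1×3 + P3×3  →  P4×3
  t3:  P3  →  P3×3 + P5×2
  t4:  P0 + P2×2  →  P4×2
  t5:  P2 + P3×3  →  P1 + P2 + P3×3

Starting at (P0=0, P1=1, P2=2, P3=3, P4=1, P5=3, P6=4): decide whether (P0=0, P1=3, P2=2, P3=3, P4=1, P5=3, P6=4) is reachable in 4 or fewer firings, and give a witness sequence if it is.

YES — reachable via ⟨t5, t5⟩ (2 firings)

step 1: fire t5:  (P0=0, P1=1, P2=2, P3=3, P4=1, P5=3, P6=4) → (P0=0, P1=2, P2=2, P3=3, P4=1, P5=3, P6=4)
step 2: fire t5:  (P0=0, P1=2, P2=2, P3=3, P4=1, P5=3, P6=4) → (P0=0, P1=3, P2=2, P3=3, P4=1, P5=3, P6=4)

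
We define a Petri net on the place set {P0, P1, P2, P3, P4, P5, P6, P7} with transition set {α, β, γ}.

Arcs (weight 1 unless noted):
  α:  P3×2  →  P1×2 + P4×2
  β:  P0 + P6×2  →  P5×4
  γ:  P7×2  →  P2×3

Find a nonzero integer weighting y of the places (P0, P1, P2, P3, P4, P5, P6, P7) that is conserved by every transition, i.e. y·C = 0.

Incidence matrix C (rows=places, cols=transitions):
        α    β    γ
   P0   0   -1    0
   P1   2    0    0
   P2   0    0    3
   P3  -2    0    0
   P4   2    0    0
   P5   0    4    0
   P6   0   -2    0
   P7   0    0   -2

Candidate y = [0, 1, 0, 1, 0, 0, 0, 0]; check y·C column-wise:
  col α: 1·2 + 1·-2 + 0·2 = 0
  col β: 0·-1 + 1·0 + 1·0 + 0·4 + 0·-2 = 0
  col γ: 1·0 + 0·3 + 1·0 + 0·-2 = 0

y = (P0:0, P1:1, P2:0, P3:1, P4:0, P5:0, P6:0, P7:0)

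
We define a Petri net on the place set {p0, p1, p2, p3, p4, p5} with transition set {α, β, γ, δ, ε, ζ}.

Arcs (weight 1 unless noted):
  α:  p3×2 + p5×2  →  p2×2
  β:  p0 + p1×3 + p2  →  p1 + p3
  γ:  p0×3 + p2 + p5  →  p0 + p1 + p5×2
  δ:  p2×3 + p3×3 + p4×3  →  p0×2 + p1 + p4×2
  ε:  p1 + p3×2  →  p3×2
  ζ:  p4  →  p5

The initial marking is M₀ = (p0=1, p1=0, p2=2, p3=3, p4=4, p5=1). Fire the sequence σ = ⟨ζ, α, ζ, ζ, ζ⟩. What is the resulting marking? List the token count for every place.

(p0=1, p1=0, p2=4, p3=1, p4=0, p5=3)

step 1: fire ζ:  (p0=1, p1=0, p2=2, p3=3, p4=4, p5=1) → (p0=1, p1=0, p2=2, p3=3, p4=3, p5=2)
step 2: fire α:  (p0=1, p1=0, p2=2, p3=3, p4=3, p5=2) → (p0=1, p1=0, p2=4, p3=1, p4=3, p5=0)
step 3: fire ζ:  (p0=1, p1=0, p2=4, p3=1, p4=3, p5=0) → (p0=1, p1=0, p2=4, p3=1, p4=2, p5=1)
step 4: fire ζ:  (p0=1, p1=0, p2=4, p3=1, p4=2, p5=1) → (p0=1, p1=0, p2=4, p3=1, p4=1, p5=2)
step 5: fire ζ:  (p0=1, p1=0, p2=4, p3=1, p4=1, p5=2) → (p0=1, p1=0, p2=4, p3=1, p4=0, p5=3)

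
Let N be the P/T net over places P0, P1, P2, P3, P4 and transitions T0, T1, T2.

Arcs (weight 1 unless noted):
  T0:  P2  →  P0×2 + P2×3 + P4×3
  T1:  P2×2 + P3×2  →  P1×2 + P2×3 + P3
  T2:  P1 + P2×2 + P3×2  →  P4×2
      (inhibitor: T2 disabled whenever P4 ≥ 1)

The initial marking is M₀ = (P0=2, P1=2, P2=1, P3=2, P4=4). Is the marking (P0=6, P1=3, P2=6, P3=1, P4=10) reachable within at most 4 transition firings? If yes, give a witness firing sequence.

NO — not reachable within 4 firings

depth 0: 1 marking
depth 1: 2 markings reached so far
depth 2: 4 markings reached so far
depth 3: 6 markings reached so far
depth 4: 8 markings reached so far
target is not among the 8 markings reachable within 4 steps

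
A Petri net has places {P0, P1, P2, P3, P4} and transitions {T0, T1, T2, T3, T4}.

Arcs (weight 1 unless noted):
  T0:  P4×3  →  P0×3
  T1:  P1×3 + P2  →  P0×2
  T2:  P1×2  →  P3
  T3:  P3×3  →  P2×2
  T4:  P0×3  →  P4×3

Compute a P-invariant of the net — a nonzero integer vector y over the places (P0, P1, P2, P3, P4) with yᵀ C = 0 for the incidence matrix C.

y = (P0:3, P1:1, P2:3, P3:2, P4:3)

Incidence matrix C (rows=places, cols=transitions):
       T0   T1   T2   T3   T4
   P0   3    2    0    0   -3
   P1   0   -3   -2    0    0
   P2   0   -1    0    2    0
   P3   0    0    1   -3    0
   P4  -3    0    0    0    3

Candidate y = [3, 1, 3, 2, 3]; check y·C column-wise:
  col T0: 3·3 + 1·0 + 3·0 + 2·0 + 3·-3 = 0
  col T1: 3·2 + 1·-3 + 3·-1 + 2·0 + 3·0 = 0
  col T2: 3·0 + 1·-2 + 3·0 + 2·1 + 3·0 = 0
  col T3: 3·0 + 1·0 + 3·2 + 2·-3 + 3·0 = 0
  col T4: 3·-3 + 1·0 + 3·0 + 2·0 + 3·3 = 0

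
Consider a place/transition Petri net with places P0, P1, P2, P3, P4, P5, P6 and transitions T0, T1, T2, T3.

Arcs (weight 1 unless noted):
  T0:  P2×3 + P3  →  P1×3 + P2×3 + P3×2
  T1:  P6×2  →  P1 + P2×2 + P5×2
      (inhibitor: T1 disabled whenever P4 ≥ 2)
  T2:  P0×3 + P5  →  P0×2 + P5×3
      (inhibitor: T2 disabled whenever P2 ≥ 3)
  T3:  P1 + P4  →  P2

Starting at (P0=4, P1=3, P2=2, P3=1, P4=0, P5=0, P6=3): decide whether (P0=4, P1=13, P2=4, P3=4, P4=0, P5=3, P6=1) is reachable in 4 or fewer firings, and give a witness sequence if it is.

depth 0: 1 marking
depth 1: 2 markings reached so far
depth 2: 3 markings reached so far
depth 3: 4 markings reached so far
depth 4: 5 markings reached so far
target is not among the 5 markings reachable within 4 steps

NO — not reachable within 4 firings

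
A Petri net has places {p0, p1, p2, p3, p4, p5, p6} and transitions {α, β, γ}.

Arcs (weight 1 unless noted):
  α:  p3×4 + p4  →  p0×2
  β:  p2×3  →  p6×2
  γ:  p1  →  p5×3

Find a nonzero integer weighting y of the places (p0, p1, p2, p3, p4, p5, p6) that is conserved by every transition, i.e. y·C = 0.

y = (p0:2, p1:0, p2:0, p3:1, p4:0, p5:0, p6:0)

Incidence matrix C (rows=places, cols=transitions):
        α    β    γ
   p0   2    0    0
   p1   0    0   -1
   p2   0   -3    0
   p3  -4    0    0
   p4  -1    0    0
   p5   0    0    3
   p6   0    2    0

Candidate y = [2, 0, 0, 1, 0, 0, 0]; check y·C column-wise:
  col α: 2·2 + 1·-4 + 0·-1 = 0
  col β: 2·0 + 0·-3 + 1·0 + 0·2 = 0
  col γ: 2·0 + 0·-1 + 1·0 + 0·3 = 0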